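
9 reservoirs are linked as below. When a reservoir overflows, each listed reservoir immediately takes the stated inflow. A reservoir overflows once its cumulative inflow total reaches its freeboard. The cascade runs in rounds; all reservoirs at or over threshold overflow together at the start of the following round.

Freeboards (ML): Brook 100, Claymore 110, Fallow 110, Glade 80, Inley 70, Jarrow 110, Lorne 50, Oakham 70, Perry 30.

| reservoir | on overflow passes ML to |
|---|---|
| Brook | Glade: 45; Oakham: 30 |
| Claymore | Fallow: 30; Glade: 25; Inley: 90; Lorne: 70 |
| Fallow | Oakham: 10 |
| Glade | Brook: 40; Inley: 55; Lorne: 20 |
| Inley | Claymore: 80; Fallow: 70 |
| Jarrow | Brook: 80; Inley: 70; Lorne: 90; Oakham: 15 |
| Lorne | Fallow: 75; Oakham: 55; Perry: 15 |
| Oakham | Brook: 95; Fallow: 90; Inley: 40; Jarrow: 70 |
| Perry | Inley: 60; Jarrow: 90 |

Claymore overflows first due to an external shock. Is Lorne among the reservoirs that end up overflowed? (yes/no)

yes

Round 1 — Claymore overflows (initial).
  Fallow: +30 → 30 < 110
  Glade: +25 → 25 < 80
  Inley: +90 → 90 ≥ 70
  Lorne: +70 → 70 ≥ 50
Round 2 — Inley, Lorne overflow.
  Fallow: +70+75 → 175 ≥ 110
  Oakham: +55 → 55 < 70
  Perry: +15 → 15 < 30
Round 3 — Fallow overflows.
  Oakham: +10 → 65 < 70
No further overflows.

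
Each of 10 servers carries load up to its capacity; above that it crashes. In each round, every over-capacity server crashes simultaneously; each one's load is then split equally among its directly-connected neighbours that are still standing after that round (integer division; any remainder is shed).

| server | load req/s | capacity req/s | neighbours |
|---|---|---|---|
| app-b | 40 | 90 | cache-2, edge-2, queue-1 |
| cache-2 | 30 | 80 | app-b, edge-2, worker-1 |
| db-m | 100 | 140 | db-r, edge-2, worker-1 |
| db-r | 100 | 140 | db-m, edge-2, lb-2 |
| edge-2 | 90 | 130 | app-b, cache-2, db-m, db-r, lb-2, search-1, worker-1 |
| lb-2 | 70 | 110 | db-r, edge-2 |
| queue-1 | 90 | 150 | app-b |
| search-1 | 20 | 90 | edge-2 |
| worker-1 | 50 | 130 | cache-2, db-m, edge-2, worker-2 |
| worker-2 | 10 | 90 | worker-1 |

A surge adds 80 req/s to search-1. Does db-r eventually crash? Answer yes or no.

Round 1 — search-1 at 100 > 90. search-1 crashes.
  search-1 sheds 100 req/s to edge-2: 100 each.
    edge-2: 90+100 = 190 > 130
Round 2 — edge-2 crashes.
  edge-2 sheds 190 req/s to app-b, cache-2, db-m, db-r, lb-2, worker-1: 31 each (4 lost).
    app-b: 40+31 = 71 ≤ 90
    cache-2: 30+31 = 61 ≤ 80
    db-m: 100+31 = 131 ≤ 140
    db-r: 100+31 = 131 ≤ 140
    lb-2: 70+31 = 101 ≤ 110
    worker-1: 50+31 = 81 ≤ 130
No further crashes.

no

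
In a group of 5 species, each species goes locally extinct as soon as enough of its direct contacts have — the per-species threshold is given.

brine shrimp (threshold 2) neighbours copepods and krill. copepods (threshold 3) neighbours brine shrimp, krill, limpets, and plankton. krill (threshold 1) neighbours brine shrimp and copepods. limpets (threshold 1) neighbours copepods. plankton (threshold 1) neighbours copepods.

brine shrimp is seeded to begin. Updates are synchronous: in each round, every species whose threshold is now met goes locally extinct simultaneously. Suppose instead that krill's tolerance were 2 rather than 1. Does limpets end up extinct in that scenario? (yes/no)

With krill's tolerance at 2:
Round 1 — brine shrimp goes locally extinct (initial).
Round 2 — no new extinctions; cascade stops.

no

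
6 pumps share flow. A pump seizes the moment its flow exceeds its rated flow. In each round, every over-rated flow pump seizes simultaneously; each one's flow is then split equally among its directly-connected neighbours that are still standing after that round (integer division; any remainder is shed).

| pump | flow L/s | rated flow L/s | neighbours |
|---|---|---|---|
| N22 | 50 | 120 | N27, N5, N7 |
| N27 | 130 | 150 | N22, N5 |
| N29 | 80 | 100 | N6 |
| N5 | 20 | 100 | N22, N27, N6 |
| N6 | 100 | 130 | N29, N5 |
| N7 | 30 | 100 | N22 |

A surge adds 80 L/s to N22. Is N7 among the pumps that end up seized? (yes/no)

Round 1 — N22 at 130 > 120. N22 seizes.
  N22 sheds 130 L/s to N27, N5, N7: 43 each (1 lost).
    N27: 130+43 = 173 > 150
    N5: 20+43 = 63 ≤ 100
    N7: 30+43 = 73 ≤ 100
Round 2 — N27 seizes.
  N27 sheds 173 L/s to N5: 173 each.
    N5: 63+173 = 236 > 100
Round 3 — N5 seizes.
  N5 sheds 236 L/s to N6: 236 each.
    N6: 100+236 = 336 > 130
Round 4 — N6 seizes.
  N6 sheds 336 L/s to N29: 336 each.
    N29: 80+336 = 416 > 100
Round 5 — N29 seizes.
  N29 sheds 416 L/s: no online neighbours, lost.
No further seizures.

no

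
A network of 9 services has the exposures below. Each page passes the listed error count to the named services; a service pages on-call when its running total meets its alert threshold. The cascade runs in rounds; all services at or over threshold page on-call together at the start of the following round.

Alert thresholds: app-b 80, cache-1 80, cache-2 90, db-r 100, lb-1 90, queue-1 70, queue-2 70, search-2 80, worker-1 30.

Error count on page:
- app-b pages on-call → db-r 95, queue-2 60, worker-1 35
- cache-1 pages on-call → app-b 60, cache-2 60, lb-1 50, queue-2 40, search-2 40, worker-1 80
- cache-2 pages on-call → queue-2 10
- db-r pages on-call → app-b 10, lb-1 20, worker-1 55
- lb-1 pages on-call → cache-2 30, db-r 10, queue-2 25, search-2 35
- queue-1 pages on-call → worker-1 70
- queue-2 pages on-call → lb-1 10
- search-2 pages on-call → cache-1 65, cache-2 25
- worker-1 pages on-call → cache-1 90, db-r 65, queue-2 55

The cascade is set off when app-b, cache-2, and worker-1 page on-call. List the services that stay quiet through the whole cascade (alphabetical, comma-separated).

lb-1, queue-1, search-2

Round 1 — app-b, cache-2, worker-1 page on-call (initial).
  cache-1: +90 → 90 ≥ 80
  db-r: +95+65 → 160 ≥ 100
  queue-2: +60+10+55 → 125 ≥ 70
Round 2 — cache-1, db-r, queue-2 page on-call.
  lb-1: +50+20+10 → 80 < 90
  search-2: +40 → 40 < 80
No further pages.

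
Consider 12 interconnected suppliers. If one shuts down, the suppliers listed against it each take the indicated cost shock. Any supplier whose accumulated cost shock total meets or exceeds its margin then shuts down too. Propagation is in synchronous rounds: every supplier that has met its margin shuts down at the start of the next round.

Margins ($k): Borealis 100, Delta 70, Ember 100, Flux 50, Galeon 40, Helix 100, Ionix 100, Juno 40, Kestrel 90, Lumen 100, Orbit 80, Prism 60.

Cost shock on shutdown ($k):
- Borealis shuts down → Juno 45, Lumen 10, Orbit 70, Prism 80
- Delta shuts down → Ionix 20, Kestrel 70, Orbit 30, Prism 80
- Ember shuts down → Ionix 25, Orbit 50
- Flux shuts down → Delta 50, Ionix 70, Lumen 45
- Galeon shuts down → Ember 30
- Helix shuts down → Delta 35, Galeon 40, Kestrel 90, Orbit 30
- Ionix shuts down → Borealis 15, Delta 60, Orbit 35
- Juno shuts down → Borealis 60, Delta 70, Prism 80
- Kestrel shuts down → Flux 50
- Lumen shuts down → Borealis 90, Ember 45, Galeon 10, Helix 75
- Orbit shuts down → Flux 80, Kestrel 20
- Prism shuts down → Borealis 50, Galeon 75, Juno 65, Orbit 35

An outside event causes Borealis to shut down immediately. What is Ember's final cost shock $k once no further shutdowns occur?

Round 1 — Borealis shuts down (initial).
  Juno: +45 → 45 ≥ 40
  Lumen: +10 → 10 < 100
  Orbit: +70 → 70 < 80
  Prism: +80 → 80 ≥ 60
Round 2 — Juno, Prism shut down.
  Delta: +70 → 70 ≥ 70
  Galeon: +75 → 75 ≥ 40
  Orbit: +35 → 105 ≥ 80
Round 3 — Delta, Galeon, Orbit shut down.
  Ember: +30 → 30 < 100
  Flux: +80 → 80 ≥ 50
  Ionix: +20 → 20 < 100
  Kestrel: +70+20 → 90 ≥ 90
Round 4 — Flux, Kestrel shut down.
  Ionix: +70 → 90 < 100
  Lumen: +45 → 55 < 100
No further shutdowns.

30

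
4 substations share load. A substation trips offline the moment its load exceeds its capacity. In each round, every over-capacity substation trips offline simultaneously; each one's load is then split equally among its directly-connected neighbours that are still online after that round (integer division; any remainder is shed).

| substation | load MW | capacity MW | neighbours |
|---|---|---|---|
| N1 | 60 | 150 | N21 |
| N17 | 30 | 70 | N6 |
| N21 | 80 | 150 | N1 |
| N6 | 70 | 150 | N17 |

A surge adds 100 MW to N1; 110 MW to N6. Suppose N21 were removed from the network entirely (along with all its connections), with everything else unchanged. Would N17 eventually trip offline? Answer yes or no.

With N21 removed:
Round 1 — N1 at 160 > 150; N6 at 180 > 150. N1, N6 trip offline.
  N1 sheds 160 MW: no online neighbours, lost.
  N6 sheds 180 MW to N17: 180 each.
    N17: 30+180 = 210 > 70
Round 2 — N17 trips offline.
  N17 sheds 210 MW: no online neighbours, lost.
No further trips.

yes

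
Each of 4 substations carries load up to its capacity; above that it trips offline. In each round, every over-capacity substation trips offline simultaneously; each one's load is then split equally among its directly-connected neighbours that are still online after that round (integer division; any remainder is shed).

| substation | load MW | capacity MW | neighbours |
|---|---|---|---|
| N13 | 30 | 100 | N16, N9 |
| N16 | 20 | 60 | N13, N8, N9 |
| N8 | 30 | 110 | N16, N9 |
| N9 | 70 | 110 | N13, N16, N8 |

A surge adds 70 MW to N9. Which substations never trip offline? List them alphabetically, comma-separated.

Round 1 — N9 at 140 > 110. N9 trips offline.
  N9 sheds 140 MW to N13, N16, N8: 46 each (2 lost).
    N13: 30+46 = 76 ≤ 100
    N16: 20+46 = 66 > 60
    N8: 30+46 = 76 ≤ 110
Round 2 — N16 trips offline.
  N16 sheds 66 MW to N13, N8: 33 each.
    N13: 76+33 = 109 > 100
    N8: 76+33 = 109 ≤ 110
Round 3 — N13 trips offline.
  N13 sheds 109 MW: no online neighbours, lost.
No further trips.

N8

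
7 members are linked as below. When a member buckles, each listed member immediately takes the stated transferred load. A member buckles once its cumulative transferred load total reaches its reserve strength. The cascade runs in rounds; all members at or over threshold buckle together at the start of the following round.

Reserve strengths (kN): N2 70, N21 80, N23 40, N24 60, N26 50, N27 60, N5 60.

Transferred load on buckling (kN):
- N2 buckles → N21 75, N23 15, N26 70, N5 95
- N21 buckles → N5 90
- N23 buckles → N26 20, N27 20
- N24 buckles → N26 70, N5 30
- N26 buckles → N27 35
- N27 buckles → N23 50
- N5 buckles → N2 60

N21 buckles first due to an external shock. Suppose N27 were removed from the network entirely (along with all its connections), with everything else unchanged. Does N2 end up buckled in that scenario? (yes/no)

With N27 removed:
Round 1 — N21 buckles (initial).
  N5: +90 → 90 ≥ 60
Round 2 — N5 buckles.
  N2: +60 → 60 < 70
No further bucklings.

no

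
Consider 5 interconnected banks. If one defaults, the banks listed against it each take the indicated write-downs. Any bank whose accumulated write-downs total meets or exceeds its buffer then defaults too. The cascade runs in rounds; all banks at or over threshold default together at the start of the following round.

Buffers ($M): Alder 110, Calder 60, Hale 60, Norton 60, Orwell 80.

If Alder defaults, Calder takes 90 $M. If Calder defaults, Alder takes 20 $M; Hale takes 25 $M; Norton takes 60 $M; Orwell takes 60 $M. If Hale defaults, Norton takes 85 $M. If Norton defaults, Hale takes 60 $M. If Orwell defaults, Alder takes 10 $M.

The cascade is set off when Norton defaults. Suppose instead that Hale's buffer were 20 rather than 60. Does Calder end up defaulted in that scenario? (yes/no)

no

With Hale's buffer at 20:
Round 1 — Norton defaults (initial).
  Hale: +60 → 60 ≥ 20
Round 2 — Hale defaults.
No further defaults.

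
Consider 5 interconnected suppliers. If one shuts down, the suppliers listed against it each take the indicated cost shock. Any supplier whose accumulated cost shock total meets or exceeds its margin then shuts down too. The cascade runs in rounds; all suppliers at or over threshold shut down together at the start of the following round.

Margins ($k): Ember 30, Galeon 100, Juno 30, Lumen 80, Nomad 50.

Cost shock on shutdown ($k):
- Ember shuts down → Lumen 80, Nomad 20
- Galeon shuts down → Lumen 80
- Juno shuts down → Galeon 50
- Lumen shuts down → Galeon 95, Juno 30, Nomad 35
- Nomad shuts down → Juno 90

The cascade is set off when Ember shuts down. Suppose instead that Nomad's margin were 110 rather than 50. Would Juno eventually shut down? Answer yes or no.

With Nomad's margin at 110:
Round 1 — Ember shuts down (initial).
  Lumen: +80 → 80 ≥ 80
  Nomad: +20 → 20 < 110
Round 2 — Lumen shuts down.
  Galeon: +95 → 95 < 100
  Juno: +30 → 30 ≥ 30
  Nomad: +35 → 55 < 110
Round 3 — Juno shuts down.
  Galeon: +50 → 145 ≥ 100
Round 4 — Galeon shuts down.
No further shutdowns.

yes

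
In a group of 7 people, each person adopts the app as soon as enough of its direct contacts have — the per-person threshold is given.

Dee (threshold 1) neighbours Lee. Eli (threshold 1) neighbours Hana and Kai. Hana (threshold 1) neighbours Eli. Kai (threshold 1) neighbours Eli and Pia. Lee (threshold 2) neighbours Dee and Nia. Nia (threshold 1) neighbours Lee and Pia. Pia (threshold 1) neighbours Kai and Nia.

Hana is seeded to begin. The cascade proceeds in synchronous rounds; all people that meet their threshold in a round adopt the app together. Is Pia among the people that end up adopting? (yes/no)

yes

Round 1 — Hana adopts the app (initial).
Round 2 — checking thresholds:
  Eli: 1 of 2 neighbours ≥ 1, adopts the app.
Round 3 — checking thresholds:
  Kai: 1 of 2 neighbours ≥ 1, adopts the app.
Round 4 — checking thresholds:
  Pia: 1 of 2 neighbours ≥ 1, adopts the app.
Round 5 — checking thresholds:
  Nia: 1 of 2 neighbours ≥ 1, adopts the app.
Round 6 — no new adoptions; cascade stops.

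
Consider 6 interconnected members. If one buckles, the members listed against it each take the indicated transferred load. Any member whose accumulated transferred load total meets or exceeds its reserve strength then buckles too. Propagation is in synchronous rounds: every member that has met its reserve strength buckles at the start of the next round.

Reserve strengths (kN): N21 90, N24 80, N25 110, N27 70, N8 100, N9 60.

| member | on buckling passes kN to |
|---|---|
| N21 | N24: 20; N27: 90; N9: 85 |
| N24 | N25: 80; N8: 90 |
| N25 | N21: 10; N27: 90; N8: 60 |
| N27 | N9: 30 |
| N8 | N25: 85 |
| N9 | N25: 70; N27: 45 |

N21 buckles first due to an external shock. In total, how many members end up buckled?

Round 1 — N21 buckles (initial).
  N24: +20 → 20 < 80
  N27: +90 → 90 ≥ 70
  N9: +85 → 85 ≥ 60
Round 2 — N27, N9 buckle.
  N25: +70 → 70 < 110
No further bucklings.

3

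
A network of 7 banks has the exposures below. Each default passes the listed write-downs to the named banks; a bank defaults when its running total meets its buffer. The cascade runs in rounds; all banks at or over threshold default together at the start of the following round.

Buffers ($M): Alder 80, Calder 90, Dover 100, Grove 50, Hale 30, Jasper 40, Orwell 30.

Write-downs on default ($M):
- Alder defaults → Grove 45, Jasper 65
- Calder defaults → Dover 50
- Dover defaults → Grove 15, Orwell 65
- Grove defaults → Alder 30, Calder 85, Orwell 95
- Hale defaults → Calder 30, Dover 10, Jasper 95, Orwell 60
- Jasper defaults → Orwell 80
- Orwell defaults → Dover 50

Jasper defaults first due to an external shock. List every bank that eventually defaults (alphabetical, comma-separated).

Round 1 — Jasper defaults (initial).
  Orwell: +80 → 80 ≥ 30
Round 2 — Orwell defaults.
  Dover: +50 → 50 < 100
No further defaults.

Jasper, Orwell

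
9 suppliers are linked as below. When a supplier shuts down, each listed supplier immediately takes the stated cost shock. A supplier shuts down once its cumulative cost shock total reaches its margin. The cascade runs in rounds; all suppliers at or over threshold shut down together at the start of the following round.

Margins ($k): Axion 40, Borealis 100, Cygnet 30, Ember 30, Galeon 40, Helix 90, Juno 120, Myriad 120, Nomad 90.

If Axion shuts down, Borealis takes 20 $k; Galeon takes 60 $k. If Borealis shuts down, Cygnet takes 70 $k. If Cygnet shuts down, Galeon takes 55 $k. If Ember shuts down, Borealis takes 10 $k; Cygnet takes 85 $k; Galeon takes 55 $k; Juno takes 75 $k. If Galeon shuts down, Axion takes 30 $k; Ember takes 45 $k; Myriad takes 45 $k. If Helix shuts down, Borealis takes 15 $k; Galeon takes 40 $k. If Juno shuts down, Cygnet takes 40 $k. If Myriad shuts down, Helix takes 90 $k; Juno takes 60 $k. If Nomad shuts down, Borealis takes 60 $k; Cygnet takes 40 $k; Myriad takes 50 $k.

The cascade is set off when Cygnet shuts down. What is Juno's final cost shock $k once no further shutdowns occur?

75

Round 1 — Cygnet shuts down (initial).
  Galeon: +55 → 55 ≥ 40
Round 2 — Galeon shuts down.
  Axion: +30 → 30 < 40
  Ember: +45 → 45 ≥ 30
  Myriad: +45 → 45 < 120
Round 3 — Ember shuts down.
  Borealis: +10 → 10 < 100
  Juno: +75 → 75 < 120
No further shutdowns.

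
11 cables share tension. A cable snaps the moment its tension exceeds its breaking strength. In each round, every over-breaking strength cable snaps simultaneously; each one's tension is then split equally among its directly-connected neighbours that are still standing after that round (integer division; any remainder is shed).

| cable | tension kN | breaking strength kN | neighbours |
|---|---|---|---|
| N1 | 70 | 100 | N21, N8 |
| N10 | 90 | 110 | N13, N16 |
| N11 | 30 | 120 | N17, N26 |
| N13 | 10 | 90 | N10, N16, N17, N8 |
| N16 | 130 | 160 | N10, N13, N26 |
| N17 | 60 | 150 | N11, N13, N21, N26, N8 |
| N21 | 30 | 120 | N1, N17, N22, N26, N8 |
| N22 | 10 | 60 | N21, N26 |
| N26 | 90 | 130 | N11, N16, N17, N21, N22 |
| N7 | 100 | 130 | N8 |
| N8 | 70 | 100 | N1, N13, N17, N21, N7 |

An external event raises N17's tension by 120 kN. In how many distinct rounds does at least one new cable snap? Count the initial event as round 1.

2

Round 1 — N17 at 180 > 150. N17 snaps.
  N17 sheds 180 kN to N11, N13, N21, N26, N8: 36 each.
    N11: 30+36 = 66 ≤ 120
    N13: 10+36 = 46 ≤ 90
    N21: 30+36 = 66 ≤ 120
    N26: 90+36 = 126 ≤ 130
    N8: 70+36 = 106 > 100
Round 2 — N8 snaps.
  N8 sheds 106 kN to N1, N13, N21, N7: 26 each (2 lost).
    N1: 70+26 = 96 ≤ 100
    N13: 46+26 = 72 ≤ 90
    N21: 66+26 = 92 ≤ 120
    N7: 100+26 = 126 ≤ 130
No further breaks.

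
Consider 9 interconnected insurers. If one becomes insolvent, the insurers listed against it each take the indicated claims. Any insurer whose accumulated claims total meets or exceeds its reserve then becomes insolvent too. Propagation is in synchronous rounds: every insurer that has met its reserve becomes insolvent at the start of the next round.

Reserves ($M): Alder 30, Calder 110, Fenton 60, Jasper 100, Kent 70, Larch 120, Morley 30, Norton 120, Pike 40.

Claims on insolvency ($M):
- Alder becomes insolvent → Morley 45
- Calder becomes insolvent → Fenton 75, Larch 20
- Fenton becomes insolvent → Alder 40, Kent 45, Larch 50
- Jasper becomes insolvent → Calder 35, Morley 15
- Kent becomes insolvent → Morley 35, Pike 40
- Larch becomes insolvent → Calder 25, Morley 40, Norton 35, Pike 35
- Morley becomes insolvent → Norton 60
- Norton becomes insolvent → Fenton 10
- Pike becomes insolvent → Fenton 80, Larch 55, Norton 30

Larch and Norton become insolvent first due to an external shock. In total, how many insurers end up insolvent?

3

Round 1 — Larch, Norton become insolvent (initial).
  Calder: +25 → 25 < 110
  Fenton: +10 → 10 < 60
  Morley: +40 → 40 ≥ 30
  Pike: +35 → 35 < 40
Round 2 — Morley becomes insolvent.
No further insolvencies.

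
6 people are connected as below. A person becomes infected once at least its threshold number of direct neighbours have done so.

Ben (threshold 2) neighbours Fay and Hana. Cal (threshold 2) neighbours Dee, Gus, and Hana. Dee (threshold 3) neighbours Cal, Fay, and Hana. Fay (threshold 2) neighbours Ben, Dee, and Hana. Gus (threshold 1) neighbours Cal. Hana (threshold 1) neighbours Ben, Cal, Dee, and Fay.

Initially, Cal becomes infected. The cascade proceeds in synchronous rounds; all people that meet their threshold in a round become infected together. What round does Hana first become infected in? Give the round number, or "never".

2

Round 1 — Cal becomes infected (initial).
Round 2 — checking thresholds:
  Dee: 1 of 3 neighbours < 3, below threshold.
  Gus: 1 of 1 neighbours ≥ 1, becomes infected.
  Hana: 1 of 4 neighbours ≥ 1, becomes infected.
Round 3 — no new infections; cascade stops.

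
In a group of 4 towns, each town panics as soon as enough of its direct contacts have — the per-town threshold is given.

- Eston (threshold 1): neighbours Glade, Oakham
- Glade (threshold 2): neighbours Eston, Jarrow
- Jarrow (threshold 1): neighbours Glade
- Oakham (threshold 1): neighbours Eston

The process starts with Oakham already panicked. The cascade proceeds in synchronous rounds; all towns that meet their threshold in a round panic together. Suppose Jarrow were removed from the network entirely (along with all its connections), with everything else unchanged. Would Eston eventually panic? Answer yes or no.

yes

With Jarrow removed:
Round 1 — Oakham panics (initial).
Round 2 — checking thresholds:
  Eston: 1 of 2 neighbours ≥ 1, panics.
Round 3 — no new panics; cascade stops.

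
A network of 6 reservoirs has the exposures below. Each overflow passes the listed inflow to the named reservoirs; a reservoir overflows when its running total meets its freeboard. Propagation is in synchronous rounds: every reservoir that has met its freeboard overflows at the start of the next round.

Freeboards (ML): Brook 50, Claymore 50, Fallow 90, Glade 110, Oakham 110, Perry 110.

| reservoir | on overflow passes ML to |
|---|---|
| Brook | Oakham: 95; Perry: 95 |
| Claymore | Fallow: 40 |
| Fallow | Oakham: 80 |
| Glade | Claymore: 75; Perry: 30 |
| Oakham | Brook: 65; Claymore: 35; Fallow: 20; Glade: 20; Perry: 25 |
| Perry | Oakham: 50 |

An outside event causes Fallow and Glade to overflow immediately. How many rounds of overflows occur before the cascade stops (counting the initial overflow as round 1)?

2

Round 1 — Fallow, Glade overflow (initial).
  Claymore: +75 → 75 ≥ 50
  Oakham: +80 → 80 < 110
  Perry: +30 → 30 < 110
Round 2 — Claymore overflows.
No further overflows.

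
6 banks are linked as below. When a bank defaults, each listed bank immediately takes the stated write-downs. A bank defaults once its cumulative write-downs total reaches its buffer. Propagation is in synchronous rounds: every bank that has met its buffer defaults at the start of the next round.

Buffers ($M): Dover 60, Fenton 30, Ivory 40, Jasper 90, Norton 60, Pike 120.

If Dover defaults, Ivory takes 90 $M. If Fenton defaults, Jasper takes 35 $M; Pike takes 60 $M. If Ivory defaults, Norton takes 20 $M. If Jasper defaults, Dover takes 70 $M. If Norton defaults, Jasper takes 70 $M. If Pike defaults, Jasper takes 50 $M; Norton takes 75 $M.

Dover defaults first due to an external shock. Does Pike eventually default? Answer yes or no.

no

Round 1 — Dover defaults (initial).
  Ivory: +90 → 90 ≥ 40
Round 2 — Ivory defaults.
  Norton: +20 → 20 < 60
No further defaults.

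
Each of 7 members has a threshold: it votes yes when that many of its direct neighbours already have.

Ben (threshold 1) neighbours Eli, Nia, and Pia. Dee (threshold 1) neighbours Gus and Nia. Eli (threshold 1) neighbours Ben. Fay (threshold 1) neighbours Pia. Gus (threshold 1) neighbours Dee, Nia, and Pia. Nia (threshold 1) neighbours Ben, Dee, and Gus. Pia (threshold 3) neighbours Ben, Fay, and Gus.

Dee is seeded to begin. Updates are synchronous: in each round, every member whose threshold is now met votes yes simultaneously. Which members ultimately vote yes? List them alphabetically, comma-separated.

Round 1 — Dee votes yes (initial).
Round 2 — checking thresholds:
  Gus: 1 of 3 neighbours ≥ 1, votes yes.
  Nia: 1 of 3 neighbours ≥ 1, votes yes.
Round 3 — checking thresholds:
  Ben: 1 of 3 neighbours ≥ 1, votes yes.
  Pia: 1 of 3 neighbours < 3, holds.
Round 4 — checking thresholds:
  Eli: 1 of 1 neighbours ≥ 1, votes yes.
  Pia: 2 of 3 neighbours < 3, holds.
Round 5 — no new yes votes; cascade stops.

Ben, Dee, Eli, Gus, Nia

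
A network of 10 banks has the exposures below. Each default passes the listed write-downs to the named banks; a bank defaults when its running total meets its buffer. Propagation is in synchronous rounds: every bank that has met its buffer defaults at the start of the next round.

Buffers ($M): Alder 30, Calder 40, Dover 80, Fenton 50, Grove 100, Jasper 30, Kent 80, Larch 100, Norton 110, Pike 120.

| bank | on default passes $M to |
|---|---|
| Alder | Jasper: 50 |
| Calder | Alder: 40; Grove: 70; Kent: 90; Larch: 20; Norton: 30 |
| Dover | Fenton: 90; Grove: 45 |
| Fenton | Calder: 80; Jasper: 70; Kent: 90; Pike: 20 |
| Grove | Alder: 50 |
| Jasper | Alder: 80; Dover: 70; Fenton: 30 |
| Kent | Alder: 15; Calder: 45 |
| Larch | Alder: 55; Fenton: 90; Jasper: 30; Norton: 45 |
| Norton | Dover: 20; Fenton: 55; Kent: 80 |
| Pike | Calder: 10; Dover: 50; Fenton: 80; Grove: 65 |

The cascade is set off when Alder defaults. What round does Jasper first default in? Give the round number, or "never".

Round 1 — Alder defaults (initial).
  Jasper: +50 → 50 ≥ 30
Round 2 — Jasper defaults.
  Dover: +70 → 70 < 80
  Fenton: +30 → 30 < 50
No further defaults.

2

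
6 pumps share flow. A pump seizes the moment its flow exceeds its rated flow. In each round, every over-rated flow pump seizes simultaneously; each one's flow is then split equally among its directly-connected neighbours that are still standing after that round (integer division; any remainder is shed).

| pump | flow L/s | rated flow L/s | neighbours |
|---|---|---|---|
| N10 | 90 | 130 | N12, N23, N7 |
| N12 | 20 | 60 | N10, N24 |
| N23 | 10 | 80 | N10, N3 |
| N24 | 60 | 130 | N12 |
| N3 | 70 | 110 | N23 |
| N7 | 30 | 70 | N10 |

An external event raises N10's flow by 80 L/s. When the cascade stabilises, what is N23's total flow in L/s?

66

Round 1 — N10 at 170 > 130. N10 seizes.
  N10 sheds 170 L/s to N12, N23, N7: 56 each (2 lost).
    N12: 20+56 = 76 > 60
    N23: 10+56 = 66 ≤ 80
    N7: 30+56 = 86 > 70
Round 2 — N12, N7 seize.
  N12 sheds 76 L/s to N24: 76 each.
    N24: 60+76 = 136 > 130
  N7 sheds 86 L/s: no online neighbours, lost.
Round 3 — N24 seizes.
  N24 sheds 136 L/s: no online neighbours, lost.
No further seizures.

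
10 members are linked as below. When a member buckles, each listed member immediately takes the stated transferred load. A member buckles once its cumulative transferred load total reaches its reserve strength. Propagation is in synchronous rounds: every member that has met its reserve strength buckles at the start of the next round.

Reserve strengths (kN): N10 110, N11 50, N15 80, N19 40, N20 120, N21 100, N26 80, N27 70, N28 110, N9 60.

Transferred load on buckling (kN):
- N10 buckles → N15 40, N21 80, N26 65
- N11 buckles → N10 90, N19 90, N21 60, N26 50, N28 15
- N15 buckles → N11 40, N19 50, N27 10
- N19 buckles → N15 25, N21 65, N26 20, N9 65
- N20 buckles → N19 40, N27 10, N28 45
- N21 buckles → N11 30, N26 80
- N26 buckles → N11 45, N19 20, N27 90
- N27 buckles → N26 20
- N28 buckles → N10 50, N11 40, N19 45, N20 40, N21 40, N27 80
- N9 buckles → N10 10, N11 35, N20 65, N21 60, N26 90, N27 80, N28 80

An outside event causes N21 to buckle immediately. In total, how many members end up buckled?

6

Round 1 — N21 buckles (initial).
  N11: +30 → 30 < 50
  N26: +80 → 80 ≥ 80
Round 2 — N26 buckles.
  N11: +45 → 75 ≥ 50
  N19: +20 → 20 < 40
  N27: +90 → 90 ≥ 70
Round 3 — N11, N27 buckle.
  N10: +90 → 90 < 110
  N19: +90 → 110 ≥ 40
  N28: +15 → 15 < 110
Round 4 — N19 buckles.
  N15: +25 → 25 < 80
  N9: +65 → 65 ≥ 60
Round 5 — N9 buckles.
  N10: +10 → 100 < 110
  N20: +65 → 65 < 120
  N28: +80 → 95 < 110
No further bucklings.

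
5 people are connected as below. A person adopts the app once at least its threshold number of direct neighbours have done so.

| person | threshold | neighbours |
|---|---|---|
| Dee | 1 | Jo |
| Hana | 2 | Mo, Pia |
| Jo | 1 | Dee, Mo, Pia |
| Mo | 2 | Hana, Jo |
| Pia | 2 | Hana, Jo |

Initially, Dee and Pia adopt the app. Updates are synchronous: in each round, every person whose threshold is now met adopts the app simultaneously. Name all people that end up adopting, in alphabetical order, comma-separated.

Dee, Jo, Pia

Round 1 — Dee, Pia adopt the app (initial).
Round 2 — checking thresholds:
  Hana: 1 of 2 neighbours < 2, below threshold.
  Jo: 2 of 3 neighbours ≥ 1, adopts the app.
Round 3 — no new adoptions; cascade stops.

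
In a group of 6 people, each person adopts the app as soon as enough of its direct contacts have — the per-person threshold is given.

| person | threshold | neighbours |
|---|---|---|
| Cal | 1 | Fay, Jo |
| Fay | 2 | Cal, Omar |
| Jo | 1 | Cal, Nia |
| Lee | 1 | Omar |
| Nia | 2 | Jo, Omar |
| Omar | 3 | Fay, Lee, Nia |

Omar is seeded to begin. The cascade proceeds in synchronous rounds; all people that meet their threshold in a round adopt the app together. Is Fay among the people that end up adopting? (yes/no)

no

Round 1 — Omar adopts the app (initial).
Round 2 — checking thresholds:
  Fay: 1 of 2 neighbours < 2, not yet.
  Lee: 1 of 1 neighbours ≥ 1, adopts the app.
  Nia: 1 of 2 neighbours < 2, not yet.
Round 3 — no new adoptions; cascade stops.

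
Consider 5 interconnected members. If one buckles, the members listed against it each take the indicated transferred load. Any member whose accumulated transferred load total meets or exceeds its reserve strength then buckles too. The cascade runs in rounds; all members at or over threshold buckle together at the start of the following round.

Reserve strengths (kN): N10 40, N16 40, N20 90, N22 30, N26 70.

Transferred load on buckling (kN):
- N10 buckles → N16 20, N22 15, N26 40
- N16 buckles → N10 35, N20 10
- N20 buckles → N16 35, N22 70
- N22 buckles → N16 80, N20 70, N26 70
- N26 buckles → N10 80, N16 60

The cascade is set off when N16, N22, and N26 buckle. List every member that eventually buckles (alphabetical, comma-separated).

Round 1 — N16, N22, N26 buckle (initial).
  N10: +35+80 → 115 ≥ 40
  N20: +10+70 → 80 < 90
Round 2 — N10 buckles.
No further bucklings.

N10, N16, N22, N26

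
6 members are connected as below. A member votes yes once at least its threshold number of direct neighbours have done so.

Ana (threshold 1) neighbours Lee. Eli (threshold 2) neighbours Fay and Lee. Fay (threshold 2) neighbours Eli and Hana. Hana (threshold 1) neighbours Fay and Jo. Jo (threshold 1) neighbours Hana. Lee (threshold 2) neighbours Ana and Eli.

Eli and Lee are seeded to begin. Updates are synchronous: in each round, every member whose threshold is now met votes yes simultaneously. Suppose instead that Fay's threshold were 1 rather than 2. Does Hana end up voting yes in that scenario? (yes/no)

yes

With Fay's threshold at 1:
Round 1 — Eli, Lee vote yes (initial).
Round 2 — checking thresholds:
  Ana: 1 of 1 neighbours ≥ 1, votes yes.
  Fay: 1 of 2 neighbours ≥ 1, votes yes.
Round 3 — checking thresholds:
  Hana: 1 of 2 neighbours ≥ 1, votes yes.
Round 4 — checking thresholds:
  Jo: 1 of 1 neighbours ≥ 1, votes yes.
Round 5 — no new yes votes; cascade stops.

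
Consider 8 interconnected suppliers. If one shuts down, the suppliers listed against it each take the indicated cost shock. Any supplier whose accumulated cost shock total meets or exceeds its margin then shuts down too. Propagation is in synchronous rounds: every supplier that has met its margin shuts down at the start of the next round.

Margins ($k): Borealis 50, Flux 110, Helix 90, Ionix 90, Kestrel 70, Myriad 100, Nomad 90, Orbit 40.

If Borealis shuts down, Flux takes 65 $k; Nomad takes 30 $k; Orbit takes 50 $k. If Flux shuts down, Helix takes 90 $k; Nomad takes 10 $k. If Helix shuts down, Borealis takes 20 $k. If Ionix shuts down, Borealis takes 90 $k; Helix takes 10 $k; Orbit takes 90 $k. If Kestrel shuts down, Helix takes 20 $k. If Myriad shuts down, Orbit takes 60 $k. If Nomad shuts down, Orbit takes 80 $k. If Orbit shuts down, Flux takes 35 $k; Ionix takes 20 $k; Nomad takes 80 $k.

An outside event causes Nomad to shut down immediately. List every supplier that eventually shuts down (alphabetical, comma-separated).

Round 1 — Nomad shuts down (initial).
  Orbit: +80 → 80 ≥ 40
Round 2 — Orbit shuts down.
  Flux: +35 → 35 < 110
  Ionix: +20 → 20 < 90
No further shutdowns.

Nomad, Orbit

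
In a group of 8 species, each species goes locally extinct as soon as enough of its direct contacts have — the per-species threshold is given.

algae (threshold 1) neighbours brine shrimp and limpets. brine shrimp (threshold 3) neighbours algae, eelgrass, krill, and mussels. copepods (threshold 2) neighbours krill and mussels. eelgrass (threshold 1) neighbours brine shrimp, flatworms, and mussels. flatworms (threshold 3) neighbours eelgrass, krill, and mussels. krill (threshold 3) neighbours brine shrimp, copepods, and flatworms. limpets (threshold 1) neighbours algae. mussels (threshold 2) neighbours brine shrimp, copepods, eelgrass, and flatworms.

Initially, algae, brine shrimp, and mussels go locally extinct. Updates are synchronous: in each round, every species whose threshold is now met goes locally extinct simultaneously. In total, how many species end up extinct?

Round 1 — algae, brine shrimp, mussels go locally extinct (initial).
Round 2 — checking thresholds:
  copepods: 1 of 2 neighbours < 2, not yet.
  eelgrass: 2 of 3 neighbours ≥ 1, goes locally extinct.
  flatworms: 1 of 3 neighbours < 3, not yet.
  krill: 1 of 3 neighbours < 3, not yet.
  limpets: 1 of 1 neighbours ≥ 1, goes locally extinct.
Round 3 — no new extinctions; cascade stops.

5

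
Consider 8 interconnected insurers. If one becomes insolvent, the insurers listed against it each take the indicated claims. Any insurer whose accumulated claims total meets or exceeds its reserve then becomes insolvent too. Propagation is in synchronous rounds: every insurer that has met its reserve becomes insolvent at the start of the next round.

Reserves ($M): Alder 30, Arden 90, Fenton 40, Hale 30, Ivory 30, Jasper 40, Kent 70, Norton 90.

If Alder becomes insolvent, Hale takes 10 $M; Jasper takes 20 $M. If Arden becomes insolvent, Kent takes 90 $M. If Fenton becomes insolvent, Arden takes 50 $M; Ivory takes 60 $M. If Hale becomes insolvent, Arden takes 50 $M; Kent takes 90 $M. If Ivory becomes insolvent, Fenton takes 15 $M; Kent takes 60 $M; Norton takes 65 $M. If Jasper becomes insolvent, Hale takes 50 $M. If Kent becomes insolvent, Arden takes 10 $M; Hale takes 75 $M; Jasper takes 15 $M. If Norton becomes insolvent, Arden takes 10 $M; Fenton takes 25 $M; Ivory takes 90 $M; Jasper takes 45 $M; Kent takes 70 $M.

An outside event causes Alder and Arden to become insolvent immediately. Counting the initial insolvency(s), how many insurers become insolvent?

Round 1 — Alder, Arden become insolvent (initial).
  Hale: +10 → 10 < 30
  Jasper: +20 → 20 < 40
  Kent: +90 → 90 ≥ 70
Round 2 — Kent becomes insolvent.
  Hale: +75 → 85 ≥ 30
  Jasper: +15 → 35 < 40
Round 3 — Hale becomes insolvent.
No further insolvencies.

4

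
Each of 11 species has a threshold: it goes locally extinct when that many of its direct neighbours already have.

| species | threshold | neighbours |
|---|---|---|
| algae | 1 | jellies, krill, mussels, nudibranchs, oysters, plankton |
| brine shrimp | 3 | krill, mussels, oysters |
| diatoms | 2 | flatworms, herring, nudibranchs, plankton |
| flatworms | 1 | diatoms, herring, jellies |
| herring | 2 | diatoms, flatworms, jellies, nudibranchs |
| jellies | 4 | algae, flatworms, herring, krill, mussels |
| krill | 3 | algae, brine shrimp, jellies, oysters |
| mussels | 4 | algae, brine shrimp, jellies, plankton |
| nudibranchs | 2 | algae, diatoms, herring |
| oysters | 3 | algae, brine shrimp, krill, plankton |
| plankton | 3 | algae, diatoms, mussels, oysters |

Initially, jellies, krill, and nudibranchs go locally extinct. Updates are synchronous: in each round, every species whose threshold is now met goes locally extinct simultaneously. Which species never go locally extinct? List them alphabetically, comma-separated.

brine shrimp, mussels, oysters, plankton

Round 1 — jellies, krill, nudibranchs go locally extinct (initial).
Round 2 — checking thresholds:
  algae: 3 of 6 neighbours ≥ 1, goes locally extinct.
  brine shrimp: 1 of 3 neighbours < 3, not yet.
  diatoms: 1 of 4 neighbours < 2, not yet.
  flatworms: 1 of 3 neighbours ≥ 1, goes locally extinct.
  herring: 2 of 4 neighbours ≥ 2, goes locally extinct.
  mussels: 1 of 4 neighbours < 4, not yet.
  oysters: 1 of 4 neighbours < 3, not yet.
Round 3 — checking thresholds:
  brine shrimp: 1 of 3 neighbours < 3, not yet.
  diatoms: 3 of 4 neighbours ≥ 2, goes locally extinct.
  mussels: 2 of 4 neighbours < 4, not yet.
  oysters: 2 of 4 neighbours < 3, not yet.
  plankton: 1 of 4 neighbours < 3, not yet.
Round 4 — no new extinctions; cascade stops.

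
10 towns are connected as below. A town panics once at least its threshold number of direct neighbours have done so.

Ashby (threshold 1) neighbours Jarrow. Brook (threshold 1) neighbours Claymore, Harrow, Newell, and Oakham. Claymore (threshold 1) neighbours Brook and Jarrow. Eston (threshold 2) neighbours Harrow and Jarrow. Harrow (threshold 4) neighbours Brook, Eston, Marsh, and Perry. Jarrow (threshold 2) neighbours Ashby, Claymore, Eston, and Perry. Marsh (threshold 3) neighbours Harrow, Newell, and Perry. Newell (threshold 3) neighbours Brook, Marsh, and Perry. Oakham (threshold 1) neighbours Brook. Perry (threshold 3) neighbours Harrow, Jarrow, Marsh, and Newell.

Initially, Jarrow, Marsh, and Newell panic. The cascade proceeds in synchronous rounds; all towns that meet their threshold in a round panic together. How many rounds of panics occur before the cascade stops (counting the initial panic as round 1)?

3

Round 1 — Jarrow, Marsh, Newell panic (initial).
Round 2 — checking thresholds:
  Ashby: 1 of 1 neighbours ≥ 1, panics.
  Brook: 1 of 4 neighbours ≥ 1, panics.
  Claymore: 1 of 2 neighbours ≥ 1, panics.
  Eston: 1 of 2 neighbours < 2, not yet.
  Harrow: 1 of 4 neighbours < 4, not yet.
  Perry: 3 of 4 neighbours ≥ 3, panics.
Round 3 — checking thresholds:
  Eston: 1 of 2 neighbours < 2, not yet.
  Harrow: 3 of 4 neighbours < 4, not yet.
  Oakham: 1 of 1 neighbours ≥ 1, panics.
Round 4 — no new panics; cascade stops.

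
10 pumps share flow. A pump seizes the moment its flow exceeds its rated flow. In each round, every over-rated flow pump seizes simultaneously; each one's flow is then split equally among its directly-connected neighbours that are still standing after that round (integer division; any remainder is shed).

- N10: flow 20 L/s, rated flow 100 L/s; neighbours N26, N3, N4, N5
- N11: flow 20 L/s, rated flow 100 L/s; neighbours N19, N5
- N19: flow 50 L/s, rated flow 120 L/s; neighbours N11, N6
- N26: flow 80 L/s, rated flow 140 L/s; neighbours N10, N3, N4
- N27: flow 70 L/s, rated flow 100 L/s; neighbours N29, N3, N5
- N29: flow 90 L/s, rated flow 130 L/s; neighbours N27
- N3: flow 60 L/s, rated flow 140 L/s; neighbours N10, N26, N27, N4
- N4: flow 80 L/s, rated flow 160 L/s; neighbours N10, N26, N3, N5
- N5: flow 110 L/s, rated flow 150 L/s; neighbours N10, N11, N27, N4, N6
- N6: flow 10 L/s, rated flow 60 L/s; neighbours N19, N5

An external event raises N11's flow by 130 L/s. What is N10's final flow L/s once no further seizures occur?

66

Round 1 — N11 at 150 > 100. N11 seizes.
  N11 sheds 150 L/s to N19, N5: 75 each.
    N19: 50+75 = 125 > 120
    N5: 110+75 = 185 > 150
Round 2 — N19, N5 seize.
  N19 sheds 125 L/s to N6: 125 each.
    N6: 10+125 = 135 > 60
  N5 sheds 185 L/s to N10, N27, N4, N6: 46 each (1 lost).
    N10: 20+46 = 66 ≤ 100
    N27: 70+46 = 116 > 100
    N4: 80+46 = 126 ≤ 160
    N6: 135+46 = 181 > 60
Round 3 — N27, N6 seize.
  N27 sheds 116 L/s to N29, N3: 58 each.
    N29: 90+58 = 148 > 130
    N3: 60+58 = 118 ≤ 140
  N6 sheds 181 L/s: no online neighbours, lost.
Round 4 — N29 seizes.
  N29 sheds 148 L/s: no online neighbours, lost.
No further seizures.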